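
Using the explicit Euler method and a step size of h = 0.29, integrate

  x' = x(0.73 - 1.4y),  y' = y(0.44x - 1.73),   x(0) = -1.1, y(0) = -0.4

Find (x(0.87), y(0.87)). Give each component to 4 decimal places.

-2.3598, -0.0111

Euler on (x,y): x_{n+1} = x_n + h·x', y_{n+1} = y_n + h·y'.
0.000000: (-1.100000, -0.400000); f=(-1.419000, 0.885600) → (-1.511510, -0.143176)
0.290000: (-1.511510, -0.143176); f=(-1.406379, 0.342916) → (-1.919360, -0.043730)
0.580000: (-1.919360, -0.043730); f=(-1.518641, 0.112585) → (-2.359766, -0.011081)
(x(0.87), y(0.87)) ≈ (-2.3598, -0.0111)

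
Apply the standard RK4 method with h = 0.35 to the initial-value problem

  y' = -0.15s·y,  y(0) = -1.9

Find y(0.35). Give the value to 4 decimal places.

RK4: k1 = f(s_n, y_n); k2 = f(s_n + h/2, y_n + (h/2)·k1); k3 = f(s_n + h/2, y_n + (h/2)·k2); k4 = f(s_n + h, y_n + h·k3); y_{n+1} = y_n + (h/6)·(k1 + 2k2 + 2k3 + k4).
s=0.000000, y=-1.900000:
  k1 = f(0.000000, -1.900000) = 0.000000
  k2 = f(0.175000, -1.900000) = 0.049875
  k3 = f(0.175000, -1.891272) = 0.049646
  k4 = f(0.350000, -1.882624) = 0.098838
  y ← -1.900000 + (0.35/6)·(k1 + 2k2 + 2k3 + k4) = -1.882624
y(0.35) ≈ -1.8826

-1.8826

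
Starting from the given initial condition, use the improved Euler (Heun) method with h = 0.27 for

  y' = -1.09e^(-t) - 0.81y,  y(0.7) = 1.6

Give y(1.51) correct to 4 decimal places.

Heun: k1 = f(t_n, y_n); k2 = f(t_n + h, y_n + h·k1); y_{n+1} = y_n + (h/2)·(k1 + k2).
t=0.700000, y=1.600000:
  k1 = f(0.700000, 1.600000) = -1.837278
  k2 = f(0.970000, 1.103935) = -1.307388
  y ← 1.600000 + (0.27/2)·(-1.837278 + (-1.307388)) = 1.175470
t=0.970000, y=1.175470:
  k1 = f(0.970000, 1.175470) = -1.365331
  k2 = f(1.240000, 0.806831) = -0.968962
  y ← 1.175470 + (0.27/2)·(-1.365331 + (-0.968962)) = 0.860341
t=1.240000, y=0.860341:
  k1 = f(1.240000, 0.860341) = -1.012305
  k2 = f(1.510000, 0.587018) = -0.716277
  y ← 0.860341 + (0.27/2)·(-1.012305 + (-0.716277)) = 0.626982
y(1.51) ≈ 0.6270

0.6270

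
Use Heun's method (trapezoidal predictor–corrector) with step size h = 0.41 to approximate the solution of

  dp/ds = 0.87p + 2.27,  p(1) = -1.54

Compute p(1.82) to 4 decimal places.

Heun: k1 = f(s_n, p_n); k2 = f(s_n + h, p_n + h·k1); p_{n+1} = p_n + (h/2)·(k1 + k2).
s=1.000000, p=-1.540000:
  k1 = f(1.000000, -1.540000) = 0.930200
  k2 = f(1.410000, -1.158618) = 1.262002
  p ← -1.540000 + (0.41/2)·(0.930200 + 1.262002) = -1.090599
s=1.410000, p=-1.090599:
  k1 = f(1.410000, -1.090599) = 1.321179
  k2 = f(1.820000, -0.548915) = 1.792444
  p ← -1.090599 + (0.41/2)·(1.321179 + 1.792444) = -0.452306
p(1.82) ≈ -0.4523

-0.4523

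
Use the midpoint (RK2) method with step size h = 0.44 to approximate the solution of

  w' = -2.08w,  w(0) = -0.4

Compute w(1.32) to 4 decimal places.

-0.0511

Midpoint: k1 = f(s_n, w_n); k2 = f(s_n + h/2, w_n + (h/2)·k1); w_{n+1} = w_n + h·k2.
s=0.000000, w=-0.400000:
  k1 = f(0.000000, -0.400000) = 0.832000
  k2 = f(0.220000, -0.216960) = 0.451277
  w ← -0.400000 + 0.44·0.451277 = -0.201438
s=0.440000, w=-0.201438:
  k1 = f(0.440000, -0.201438) = 0.418991
  k2 = f(0.660000, -0.109260) = 0.227261
  w ← -0.201438 + 0.44·0.227261 = -0.101443
s=0.880000, w=-0.101443:
  k1 = f(0.880000, -0.101443) = 0.211002
  k2 = f(1.100000, -0.055023) = 0.114448
  w ← -0.101443 + 0.44·0.114448 = -0.051086
w(1.32) ≈ -0.0511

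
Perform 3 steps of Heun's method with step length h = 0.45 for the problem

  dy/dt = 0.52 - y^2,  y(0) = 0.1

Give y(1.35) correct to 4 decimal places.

Heun: k1 = f(t_n, y_n); k2 = f(t_n + h, y_n + h·k1); y_{n+1} = y_n + (h/2)·(k1 + k2).
t=0.000000, y=0.100000:
  k1 = f(0.000000, 0.100000) = 0.510000
  k2 = f(0.450000, 0.329500) = 0.411430
  y ← 0.100000 + (0.45/2)·(0.510000 + 0.411430) = 0.307322
t=0.450000, y=0.307322:
  k1 = f(0.450000, 0.307322) = 0.425553
  k2 = f(0.900000, 0.498821) = 0.271178
  y ← 0.307322 + (0.45/2)·(0.425553 + 0.271178) = 0.464086
t=0.900000, y=0.464086:
  k1 = f(0.900000, 0.464086) = 0.304624
  k2 = f(1.350000, 0.601167) = 0.158598
  y ← 0.464086 + (0.45/2)·(0.304624 + 0.158598) = 0.568311
y(1.35) ≈ 0.5683

0.5683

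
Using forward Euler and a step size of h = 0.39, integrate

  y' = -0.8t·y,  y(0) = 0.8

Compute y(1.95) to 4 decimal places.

0.1733

Euler: y_{n+1} = y_n + h·f(t_n, y_n).
t=0.000000, y=0.800000: f=0.000000 → y ← 0.800000 + 0.39·0.000000 = 0.800000
t=0.390000, y=0.800000: f=-0.249600 → y ← 0.800000 + 0.39·(-0.249600) = 0.702656
t=0.780000, y=0.702656: f=-0.438457 → y ← 0.702656 + 0.39·(-0.438457) = 0.531658
t=1.170000, y=0.531658: f=-0.497632 → y ← 0.531658 + 0.39·(-0.497632) = 0.337581
t=1.560000, y=0.337581: f=-0.421302 → y ← 0.337581 + 0.39·(-0.421302) = 0.173274
y(1.95) ≈ 0.1733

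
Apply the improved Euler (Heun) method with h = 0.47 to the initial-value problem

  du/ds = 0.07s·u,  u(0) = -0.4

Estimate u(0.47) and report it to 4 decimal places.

Heun: k1 = f(s_n, u_n); k2 = f(s_n + h, u_n + h·k1); u_{n+1} = u_n + (h/2)·(k1 + k2).
s=0.000000, u=-0.400000:
  k1 = f(0.000000, -0.400000) = 0.000000
  k2 = f(0.470000, -0.400000) = -0.013160
  u ← -0.400000 + (0.47/2)·(0.000000 + (-0.013160)) = -0.403093
u(0.47) ≈ -0.4031

-0.4031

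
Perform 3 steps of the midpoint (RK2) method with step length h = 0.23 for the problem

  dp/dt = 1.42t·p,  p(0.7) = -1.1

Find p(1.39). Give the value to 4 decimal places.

-2.9711

Midpoint: k1 = f(t_n, p_n); k2 = f(t_n + h/2, p_n + (h/2)·k1); p_{n+1} = p_n + h·k2.
t=0.700000, p=-1.100000:
  k1 = f(0.700000, -1.100000) = -1.093400
  k2 = f(0.815000, -1.225741) = -1.418550
  p ← -1.100000 + 0.23·(-1.418550) = -1.426267
t=0.930000, p=-1.426267:
  k1 = f(0.930000, -1.426267) = -1.883528
  k2 = f(1.045000, -1.642872) = -2.437858
  p ← -1.426267 + 0.23·(-2.437858) = -1.986974
t=1.160000, p=-1.986974:
  k1 = f(1.160000, -1.986974) = -3.272943
  k2 = f(1.275000, -2.363362) = -4.278868
  p ← -1.986974 + 0.23·(-4.278868) = -2.971113
p(1.39) ≈ -2.9711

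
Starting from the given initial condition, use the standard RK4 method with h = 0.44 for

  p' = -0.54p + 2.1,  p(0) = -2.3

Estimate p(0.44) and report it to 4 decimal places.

-0.9912

RK4: k1 = f(t_n, p_n); k2 = f(t_n + h/2, p_n + (h/2)·k1); k3 = f(t_n + h/2, p_n + (h/2)·k2); k4 = f(t_n + h, p_n + h·k3); p_{n+1} = p_n + (h/6)·(k1 + 2k2 + 2k3 + k4).
t=0.000000, p=-2.300000:
  k1 = f(0.000000, -2.300000) = 3.342000
  k2 = f(0.220000, -1.564760) = 2.944970
  k3 = f(0.220000, -1.652107) = 2.992138
  k4 = f(0.440000, -0.983459) = 2.631068
  p ← -2.300000 + (0.44/6)·(k1 + 2k2 + 2k3 + k4) = -0.991199
p(0.44) ≈ -0.9912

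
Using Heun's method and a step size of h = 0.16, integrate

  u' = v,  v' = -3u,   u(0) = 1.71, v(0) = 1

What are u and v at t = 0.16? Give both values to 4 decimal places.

Heun on (u,v): k1 = f(t_n, state_n); k2 = f(t_n + h, state_n + h·k1); state_{n+1} = state_n + (h/2)·(k1 + k2).
0.000000: (1.710000, 1.000000)
  k1 = (1.000000, -5.130000)
  predictor → (1.870000, 0.179200)
  k2 = (0.179200, -5.610000)
  → (1.804336, 0.140800)
(u(0.16), v(0.16)) ≈ (1.8043, 0.1408)

1.8043, 0.1408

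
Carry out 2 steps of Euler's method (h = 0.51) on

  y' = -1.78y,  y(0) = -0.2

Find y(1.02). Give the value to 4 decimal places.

Euler: y_{n+1} = y_n + h·f(t_n, y_n).
t=0.000000, y=-0.200000: f=0.356000 → y ← -0.200000 + 0.51·0.356000 = -0.018440
t=0.510000, y=-0.018440: f=0.032823 → y ← -0.018440 + 0.51·0.032823 = -0.001700
y(1.02) ≈ -0.0017

-0.0017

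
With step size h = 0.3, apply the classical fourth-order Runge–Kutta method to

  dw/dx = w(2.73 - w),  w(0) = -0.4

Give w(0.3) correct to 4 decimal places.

RK4: k1 = f(x_n, w_n); k2 = f(x_n + h/2, w_n + (h/2)·k1); k3 = f(x_n + h/2, w_n + (h/2)·k2); k4 = f(x_n + h, w_n + h·k3); w_{n+1} = w_n + (h/6)·(k1 + 2k2 + 2k3 + k4).
x=0.000000, w=-0.400000:
  k1 = f(0.000000, -0.400000) = -1.252000
  k2 = f(0.150000, -0.587800) = -1.950203
  k3 = f(0.150000, -0.692530) = -2.370206
  k4 = f(0.300000, -1.111062) = -4.267658
  w ← -0.400000 + (0.3/6)·(k1 + 2k2 + 2k3 + k4) = -1.108024
w(0.3) ≈ -1.1080

-1.1080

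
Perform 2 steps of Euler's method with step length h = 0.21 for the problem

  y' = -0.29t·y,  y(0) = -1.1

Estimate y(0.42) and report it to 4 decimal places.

-1.0859

Euler: y_{n+1} = y_n + h·f(t_n, y_n).
t=0.000000, y=-1.100000: f=0.000000 → y ← -1.100000 + 0.21·0.000000 = -1.100000
t=0.210000, y=-1.100000: f=0.066990 → y ← -1.100000 + 0.21·0.066990 = -1.085932
y(0.42) ≈ -1.0859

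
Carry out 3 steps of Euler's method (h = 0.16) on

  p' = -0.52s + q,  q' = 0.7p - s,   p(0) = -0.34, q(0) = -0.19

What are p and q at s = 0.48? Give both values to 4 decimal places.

-0.4941, -0.3934

Euler on (p,q): p_{n+1} = p_n + h·p', q_{n+1} = q_n + h·q'.
0.000000: (-0.340000, -0.190000); f=(-0.190000, -0.238000) → (-0.370400, -0.228080)
0.160000: (-0.370400, -0.228080); f=(-0.311280, -0.419280) → (-0.420205, -0.295165)
0.320000: (-0.420205, -0.295165); f=(-0.461565, -0.614143) → (-0.494055, -0.393428)
(p(0.48), q(0.48)) ≈ (-0.4941, -0.3934)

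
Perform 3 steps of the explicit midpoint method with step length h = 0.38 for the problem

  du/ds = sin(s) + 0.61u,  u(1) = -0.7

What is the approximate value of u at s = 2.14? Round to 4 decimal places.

0.1508

Midpoint: k1 = f(s_n, u_n); k2 = f(s_n + h/2, u_n + (h/2)·k1); u_{n+1} = u_n + h·k2.
s=1.000000, u=-0.700000:
  k1 = f(1.000000, -0.700000) = 0.414471
  k2 = f(1.190000, -0.621251) = 0.549406
  u ← -0.700000 + 0.38·0.549406 = -0.491226
s=1.380000, u=-0.491226:
  k1 = f(1.380000, -0.491226) = 0.682206
  k2 = f(1.570000, -0.361607) = 0.779420
  u ← -0.491226 + 0.38·0.779420 = -0.195046
s=1.760000, u=-0.195046:
  k1 = f(1.760000, -0.195046) = 0.863176
  k2 = f(1.950000, -0.031043) = 0.910024
  u ← -0.195046 + 0.38·0.910024 = 0.150763
u(2.14) ≈ 0.1508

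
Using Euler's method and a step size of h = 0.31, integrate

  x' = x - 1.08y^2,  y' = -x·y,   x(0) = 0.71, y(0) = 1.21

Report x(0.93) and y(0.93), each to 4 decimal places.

0.1420, 0.7447

Euler on (x,y): x_{n+1} = x_n + h·x', y_{n+1} = y_n + h·y'.
0.000000: (0.710000, 1.210000); f=(-0.871228, -0.859100) → (0.439919, 0.943679)
0.310000: (0.439919, 0.943679); f=(-0.521853, -0.415143) → (0.278145, 0.814985)
0.620000: (0.278145, 0.814985); f=(-0.439191, -0.226684) → (0.141996, 0.744713)
(x(0.93), y(0.93)) ≈ (0.1420, 0.7447)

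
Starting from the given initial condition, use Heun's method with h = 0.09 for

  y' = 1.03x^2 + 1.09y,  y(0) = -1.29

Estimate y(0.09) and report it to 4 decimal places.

Heun: k1 = f(x_n, y_n); k2 = f(x_n + h, y_n + h·k1); y_{n+1} = y_n + (h/2)·(k1 + k2).
x=0.000000, y=-1.290000:
  k1 = f(0.000000, -1.290000) = -1.406100
  k2 = f(0.090000, -1.416549) = -1.535695
  y ← -1.290000 + (0.09/2)·(-1.406100 + (-1.535695)) = -1.422381
y(0.09) ≈ -1.4224

-1.4224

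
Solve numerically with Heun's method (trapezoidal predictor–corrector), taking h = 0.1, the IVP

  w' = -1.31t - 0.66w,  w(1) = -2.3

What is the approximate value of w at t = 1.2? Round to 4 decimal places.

-2.2864

Heun: k1 = f(t_n, w_n); k2 = f(t_n + h, w_n + h·k1); w_{n+1} = w_n + (h/2)·(k1 + k2).
t=1.000000, w=-2.300000:
  k1 = f(1.000000, -2.300000) = 0.208000
  k2 = f(1.100000, -2.279200) = 0.063272
  w ← -2.300000 + (0.1/2)·(0.208000 + 0.063272) = -2.286436
t=1.100000, w=-2.286436:
  k1 = f(1.100000, -2.286436) = 0.068048
  k2 = f(1.200000, -2.279632) = -0.067443
  w ← -2.286436 + (0.1/2)·(0.068048 + (-0.067443)) = -2.286406
w(1.2) ≈ -2.2864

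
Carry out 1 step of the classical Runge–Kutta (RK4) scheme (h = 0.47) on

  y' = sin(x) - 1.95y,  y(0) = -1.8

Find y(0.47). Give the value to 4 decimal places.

-0.6456

RK4: k1 = f(x_n, y_n); k2 = f(x_n + h/2, y_n + (h/2)·k1); k3 = f(x_n + h/2, y_n + (h/2)·k2); k4 = f(x_n + h, y_n + h·k3); y_{n+1} = y_n + (h/6)·(k1 + 2k2 + 2k3 + k4).
x=0.000000, y=-1.800000:
  k1 = f(0.000000, -1.800000) = 3.510000
  k2 = f(0.235000, -0.975150) = 2.134385
  k3 = f(0.235000, -1.298419) = 2.764761
  k4 = f(0.470000, -0.500562) = 1.428983
  y ← -1.800000 + (0.47/6)·(k1 + 2k2 + 2k3 + k4) = -0.645580
y(0.47) ≈ -0.6456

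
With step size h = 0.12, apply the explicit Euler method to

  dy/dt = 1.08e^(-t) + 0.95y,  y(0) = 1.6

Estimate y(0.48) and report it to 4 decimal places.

Euler: y_{n+1} = y_n + h·f(t_n, y_n).
t=0.000000, y=1.600000: f=2.600000 → y ← 1.600000 + 0.12·2.600000 = 1.912000
t=0.120000, y=1.912000: f=2.774274 → y ← 1.912000 + 0.12·2.774274 = 2.244913
t=0.240000, y=2.244913: f=2.982225 → y ← 2.244913 + 0.12·2.982225 = 2.602780
t=0.360000, y=2.602780: f=3.226131 → y ← 2.602780 + 0.12·3.226131 = 2.989916
y(0.48) ≈ 2.9899

2.9899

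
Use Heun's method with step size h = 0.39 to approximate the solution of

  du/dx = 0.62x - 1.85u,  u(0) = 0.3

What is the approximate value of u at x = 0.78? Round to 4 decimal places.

Heun: k1 = f(x_n, u_n); k2 = f(x_n + h, u_n + h·k1); u_{n+1} = u_n + (h/2)·(k1 + k2).
x=0.000000, u=0.300000:
  k1 = f(0.000000, 0.300000) = -0.555000
  k2 = f(0.390000, 0.083550) = 0.087233
  u ← 0.300000 + (0.39/2)·(-0.555000 + 0.087233) = 0.208785
x=0.390000, u=0.208785:
  k1 = f(0.390000, 0.208785) = -0.144453
  k2 = f(0.780000, 0.152449) = 0.201570
  u ← 0.208785 + (0.39/2)·(-0.144453 + 0.201570) = 0.219923
u(0.78) ≈ 0.2199

0.2199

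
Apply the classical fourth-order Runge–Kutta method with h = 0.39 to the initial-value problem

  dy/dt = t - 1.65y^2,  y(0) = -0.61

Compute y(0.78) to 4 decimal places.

-1.5208

RK4: k1 = f(t_n, y_n); k2 = f(t_n + h/2, y_n + (h/2)·k1); k3 = f(t_n + h/2, y_n + (h/2)·k2); k4 = f(t_n + h, y_n + h·k3); y_{n+1} = y_n + (h/6)·(k1 + 2k2 + 2k3 + k4).
t=0.000000, y=-0.610000:
  k1 = f(0.000000, -0.610000) = -0.613965
  k2 = f(0.195000, -0.729723) = -0.683618
  k3 = f(0.195000, -0.743306) = -0.716630
  k4 = f(0.390000, -0.889486) = -0.915455
  y ← -0.610000 + (0.39/6)·(k1 + 2k2 + 2k3 + k4) = -0.891445
t=0.390000, y=-0.891445:
  k1 = f(0.390000, -0.891445) = -0.921211
  k2 = f(0.585000, -1.071081) = -1.307903
  k3 = f(0.585000, -1.146486) = -1.583809
  k4 = f(0.780000, -1.509130) = -2.977831
  y ← -0.891445 + (0.39/6)·(k1 + 2k2 + 2k3 + k4) = -1.520805
y(0.78) ≈ -1.5208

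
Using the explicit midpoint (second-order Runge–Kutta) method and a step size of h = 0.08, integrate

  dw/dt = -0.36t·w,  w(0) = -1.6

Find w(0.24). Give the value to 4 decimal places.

Midpoint: k1 = f(t_n, w_n); k2 = f(t_n + h/2, w_n + (h/2)·k1); w_{n+1} = w_n + h·k2.
t=0.000000, w=-1.600000:
  k1 = f(0.000000, -1.600000) = 0.000000
  k2 = f(0.040000, -1.600000) = 0.023040
  w ← -1.600000 + 0.08·0.023040 = -1.598157
t=0.080000, w=-1.598157:
  k1 = f(0.080000, -1.598157) = 0.046027
  k2 = f(0.120000, -1.596316) = 0.068961
  w ← -1.598157 + 0.08·0.068961 = -1.592640
t=0.160000, w=-1.592640:
  k1 = f(0.160000, -1.592640) = 0.091736
  k2 = f(0.200000, -1.588970) = 0.114406
  w ← -1.592640 + 0.08·0.114406 = -1.583487
w(0.24) ≈ -1.5835

-1.5835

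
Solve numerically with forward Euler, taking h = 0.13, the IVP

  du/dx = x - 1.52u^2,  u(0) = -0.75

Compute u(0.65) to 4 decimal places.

-1.6610

Euler: u_{n+1} = u_n + h·f(x_n, u_n).
x=0.000000, u=-0.750000: f=-0.855000 → u ← -0.750000 + 0.13·(-0.855000) = -0.861150
x=0.130000, u=-0.861150: f=-0.997201 → u ← -0.861150 + 0.13·(-0.997201) = -0.990786
x=0.260000, u=-0.990786: f=-1.232119 → u ← -0.990786 + 0.13·(-1.232119) = -1.150962
x=0.390000, u=-1.150962: f=-1.623563 → u ← -1.150962 + 0.13·(-1.623563) = -1.362025
x=0.520000, u=-1.362025: f=-2.299769 → u ← -1.362025 + 0.13·(-2.299769) = -1.660995
u(0.65) ≈ -1.6610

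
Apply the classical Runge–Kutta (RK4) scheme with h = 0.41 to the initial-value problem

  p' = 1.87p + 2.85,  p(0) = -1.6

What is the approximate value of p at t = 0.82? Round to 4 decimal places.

RK4: k1 = f(t_n, p_n); k2 = f(t_n + h/2, p_n + (h/2)·k1); k3 = f(t_n + h/2, p_n + (h/2)·k2); k4 = f(t_n + h, p_n + h·k3); p_{n+1} = p_n + (h/6)·(k1 + 2k2 + 2k3 + k4).
t=0.000000, p=-1.600000:
  k1 = f(0.000000, -1.600000) = -0.142000
  k2 = f(0.205000, -1.629110) = -0.196436
  k3 = f(0.205000, -1.640269) = -0.217304
  k4 = f(0.410000, -1.689094) = -0.308607
  p ← -1.600000 + (0.41/6)·(k1 + 2k2 + 2k3 + k4) = -1.687336
t=0.410000, p=-1.687336:
  k1 = f(0.410000, -1.687336) = -0.305318
  k2 = f(0.615000, -1.749926) = -0.422362
  k3 = f(0.615000, -1.773920) = -0.467230
  k4 = f(0.820000, -1.878900) = -0.663544
  p ← -1.687336 + (0.41/6)·(k1 + 2k2 + 2k3 + k4) = -1.875119
p(0.82) ≈ -1.8751

-1.8751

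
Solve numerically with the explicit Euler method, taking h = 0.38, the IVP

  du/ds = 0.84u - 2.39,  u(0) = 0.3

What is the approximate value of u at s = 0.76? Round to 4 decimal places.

Euler: u_{n+1} = u_n + h·f(s_n, u_n).
s=0.000000, u=0.300000: f=-2.138000 → u ← 0.300000 + 0.38·(-2.138000) = -0.512440
s=0.380000, u=-0.512440: f=-2.820450 → u ← -0.512440 + 0.38·(-2.820450) = -1.584211
u(0.76) ≈ -1.5842

-1.5842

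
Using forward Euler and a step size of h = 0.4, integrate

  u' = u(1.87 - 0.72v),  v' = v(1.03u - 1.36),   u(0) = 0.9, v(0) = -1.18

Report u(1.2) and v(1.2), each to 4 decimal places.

Euler on (u,v): u_{n+1} = u_n + h·u', v_{n+1} = v_n + h·v'.
0.000000: (0.900000, -1.180000); f=(2.447640, 0.510940) → (1.879056, -0.975624)
0.400000: (1.879056, -0.975624); f=(4.833776, -0.561401) → (3.812567, -1.200184)
0.800000: (3.812567, -1.200184); f=(10.424063, -3.080806) → (7.982192, -2.432507)
(u(1.2), v(1.2)) ≈ (7.9822, -2.4325)

7.9822, -2.4325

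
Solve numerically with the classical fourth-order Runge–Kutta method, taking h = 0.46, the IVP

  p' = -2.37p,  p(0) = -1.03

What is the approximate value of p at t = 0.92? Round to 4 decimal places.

-0.1240

RK4: k1 = f(t_n, p_n); k2 = f(t_n + h/2, p_n + (h/2)·k1); k3 = f(t_n + h/2, p_n + (h/2)·k2); k4 = f(t_n + h, p_n + h·k3); p_{n+1} = p_n + (h/6)·(k1 + 2k2 + 2k3 + k4).
t=0.000000, p=-1.030000:
  k1 = f(0.000000, -1.030000) = 2.441100
  k2 = f(0.230000, -0.468547) = 1.110456
  k3 = f(0.230000, -0.774595) = 1.835790
  k4 = f(0.460000, -0.185536) = 0.439722
  p ← -1.030000 + (0.46/6)·(k1 + 2k2 + 2k3 + k4) = -0.357379
t=0.460000, p=-0.357379:
  k1 = f(0.460000, -0.357379) = 0.846989
  k2 = f(0.690000, -0.162572) = 0.385295
  k3 = f(0.690000, -0.268761) = 0.636964
  k4 = f(0.920000, -0.064376) = 0.152570
  p ← -0.357379 + (0.46/6)·(k1 + 2k2 + 2k3 + k4) = -0.124000
p(0.92) ≈ -0.1240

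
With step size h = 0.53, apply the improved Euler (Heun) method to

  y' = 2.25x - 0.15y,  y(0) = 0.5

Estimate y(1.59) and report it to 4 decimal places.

3.0459

Heun: k1 = f(x_n, y_n); k2 = f(x_n + h, y_n + h·k1); y_{n+1} = y_n + (h/2)·(k1 + k2).
x=0.000000, y=0.500000:
  k1 = f(0.000000, 0.500000) = -0.075000
  k2 = f(0.530000, 0.460250) = 1.123463
  y ← 0.500000 + (0.53/2)·(-0.075000 + 1.123463) = 0.777843
x=0.530000, y=0.777843:
  k1 = f(0.530000, 0.777843) = 1.075824
  k2 = f(1.060000, 1.348029) = 2.182796
  y ← 0.777843 + (0.53/2)·(1.075824 + 2.182796) = 1.641377
x=1.060000, y=1.641377:
  k1 = f(1.060000, 1.641377) = 2.138794
  k2 = f(1.590000, 2.774937) = 3.161259
  y ← 1.641377 + (0.53/2)·(2.138794 + 3.161259) = 3.045891
y(1.59) ≈ 3.0459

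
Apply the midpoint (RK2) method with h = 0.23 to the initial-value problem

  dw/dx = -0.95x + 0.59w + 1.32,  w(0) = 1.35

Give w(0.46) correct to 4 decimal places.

2.3574

Midpoint: k1 = f(x_n, w_n); k2 = f(x_n + h/2, w_n + (h/2)·k1); w_{n+1} = w_n + h·k2.
x=0.000000, w=1.350000:
  k1 = f(0.000000, 1.350000) = 2.116500
  k2 = f(0.115000, 1.593398) = 2.150855
  w ← 1.350000 + 0.23·2.150855 = 1.844697
x=0.230000, w=1.844697:
  k1 = f(0.230000, 1.844697) = 2.189871
  k2 = f(0.345000, 2.096532) = 2.229204
  w ← 1.844697 + 0.23·2.229204 = 2.357413
w(0.46) ≈ 2.3574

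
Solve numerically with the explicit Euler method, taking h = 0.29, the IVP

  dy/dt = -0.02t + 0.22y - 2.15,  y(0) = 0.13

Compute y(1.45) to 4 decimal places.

Euler: y_{n+1} = y_n + h·f(t_n, y_n).
t=0.000000, y=0.130000: f=-2.121400 → y ← 0.130000 + 0.29·(-2.121400) = -0.485206
t=0.290000, y=-0.485206: f=-2.262545 → y ← -0.485206 + 0.29·(-2.262545) = -1.141344
t=0.580000, y=-1.141344: f=-2.412696 → y ← -1.141344 + 0.29·(-2.412696) = -1.841026
t=0.870000, y=-1.841026: f=-2.572426 → y ← -1.841026 + 0.29·(-2.572426) = -2.587029
t=1.160000, y=-2.587029: f=-2.742346 → y ← -2.587029 + 0.29·(-2.742346) = -3.382310
y(1.45) ≈ -3.3823

-3.3823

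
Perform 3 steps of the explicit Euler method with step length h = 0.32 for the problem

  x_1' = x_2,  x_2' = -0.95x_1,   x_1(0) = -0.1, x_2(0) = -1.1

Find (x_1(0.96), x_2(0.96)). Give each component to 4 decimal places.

Euler on (x_1,x_2): x_1_{n+1} = x_1_n + h·x_1', x_2_{n+1} = x_2_n + h·x_2'.
0.000000: (-0.100000, -1.100000); f=(-1.100000, 0.095000) → (-0.452000, -1.069600)
0.320000: (-0.452000, -1.069600); f=(-1.069600, 0.429400) → (-0.794272, -0.932192)
0.640000: (-0.794272, -0.932192); f=(-0.932192, 0.754558) → (-1.092573, -0.690733)
(x_1(0.96), x_2(0.96)) ≈ (-1.0926, -0.6907)

-1.0926, -0.6907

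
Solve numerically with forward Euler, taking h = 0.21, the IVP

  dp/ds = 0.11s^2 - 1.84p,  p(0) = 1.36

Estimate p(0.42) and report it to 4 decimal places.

Euler: p_{n+1} = p_n + h·f(s_n, p_n).
s=0.000000, p=1.360000: f=-2.502400 → p ← 1.360000 + 0.21·(-2.502400) = 0.834496
s=0.210000, p=0.834496: f=-1.530622 → p ← 0.834496 + 0.21·(-1.530622) = 0.513065
p(0.42) ≈ 0.5131

0.5131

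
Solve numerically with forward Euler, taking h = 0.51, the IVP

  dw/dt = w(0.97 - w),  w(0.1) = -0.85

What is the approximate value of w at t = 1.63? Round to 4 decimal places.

Euler: w_{n+1} = w_n + h·f(t_n, w_n).
t=0.100000, w=-0.850000: f=-1.547000 → w ← -0.850000 + 0.51·(-1.547000) = -1.638970
t=0.610000, w=-1.638970: f=-4.276024 → w ← -1.638970 + 0.51·(-4.276024) = -3.819742
t=1.120000, w=-3.819742: f=-18.295579 → w ← -3.819742 + 0.51·(-18.295579) = -13.150487
w(1.63) ≈ -13.1505

-13.1505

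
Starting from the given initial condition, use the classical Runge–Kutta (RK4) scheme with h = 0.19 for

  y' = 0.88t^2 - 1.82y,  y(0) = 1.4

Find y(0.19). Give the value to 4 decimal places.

0.9926

RK4: k1 = f(t_n, y_n); k2 = f(t_n + h/2, y_n + (h/2)·k1); k3 = f(t_n + h/2, y_n + (h/2)·k2); k4 = f(t_n + h, y_n + h·k3); y_{n+1} = y_n + (h/6)·(k1 + 2k2 + 2k3 + k4).
t=0.000000, y=1.400000:
  k1 = f(0.000000, 1.400000) = -2.548000
  k2 = f(0.095000, 1.157940) = -2.099509
  k3 = f(0.095000, 1.200547) = -2.177053
  k4 = f(0.190000, 0.986360) = -1.763407
  y ← 1.400000 + (0.19/6)·(k1 + 2k2 + 2k3 + k4) = 0.992623
y(0.19) ≈ 0.9926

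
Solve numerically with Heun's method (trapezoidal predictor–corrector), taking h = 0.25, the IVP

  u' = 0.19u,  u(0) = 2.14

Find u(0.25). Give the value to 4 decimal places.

Heun: k1 = f(x_n, u_n); k2 = f(x_n + h, u_n + h·k1); u_{n+1} = u_n + (h/2)·(k1 + k2).
x=0.000000, u=2.140000:
  k1 = f(0.000000, 2.140000) = 0.406600
  k2 = f(0.250000, 2.241650) = 0.425914
  u ← 2.140000 + (0.25/2)·(0.406600 + 0.425914) = 2.244064
u(0.25) ≈ 2.2441

2.2441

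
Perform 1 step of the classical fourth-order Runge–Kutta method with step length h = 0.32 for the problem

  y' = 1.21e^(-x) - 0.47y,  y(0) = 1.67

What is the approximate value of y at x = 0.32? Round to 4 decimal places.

1.7432

RK4: k1 = f(x_n, y_n); k2 = f(x_n + h/2, y_n + (h/2)·k1); k3 = f(x_n + h/2, y_n + (h/2)·k2); k4 = f(x_n + h, y_n + h·k3); y_{n+1} = y_n + (h/6)·(k1 + 2k2 + 2k3 + k4).
x=0.000000, y=1.670000:
  k1 = f(0.000000, 1.670000) = 0.425100
  k2 = f(0.160000, 1.738016) = 0.214226
  k3 = f(0.160000, 1.704276) = 0.230084
  k4 = f(0.320000, 1.743627) = 0.059136
  y ← 1.670000 + (0.32/6)·(k1 + 2k2 + 2k3 + k4) = 1.743219
y(0.32) ≈ 1.7432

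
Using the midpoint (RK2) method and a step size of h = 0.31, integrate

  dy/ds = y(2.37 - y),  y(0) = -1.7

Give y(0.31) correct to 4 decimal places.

Midpoint: k1 = f(s_n, y_n); k2 = f(s_n + h/2, y_n + (h/2)·k1); y_{n+1} = y_n + h·k2.
s=0.000000, y=-1.700000:
  k1 = f(0.000000, -1.700000) = -6.919000
  k2 = f(0.155000, -2.772445) = -14.257146
  y ← -1.700000 + 0.31·(-14.257146) = -6.119715
y(0.31) ≈ -6.1197

-6.1197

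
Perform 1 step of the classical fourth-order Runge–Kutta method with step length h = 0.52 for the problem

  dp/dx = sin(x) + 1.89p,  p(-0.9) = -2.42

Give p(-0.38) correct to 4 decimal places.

-6.9935

RK4: k1 = f(x_n, p_n); k2 = f(x_n + h/2, p_n + (h/2)·k1); k3 = f(x_n + h/2, p_n + (h/2)·k2); k4 = f(x_n + h, p_n + h·k3); p_{n+1} = p_n + (h/6)·(k1 + 2k2 + 2k3 + k4).
x=-0.900000, p=-2.420000:
  k1 = f(-0.900000, -2.420000) = -5.357127
  k2 = f(-0.640000, -3.812853) = -7.803488
  k3 = f(-0.640000, -4.448907) = -9.005629
  k4 = f(-0.380000, -7.102927) = -13.795453
  p ← -2.420000 + (0.52/6)·(k1 + 2k2 + 2k3 + k4) = -6.993471
p(-0.38) ≈ -6.9935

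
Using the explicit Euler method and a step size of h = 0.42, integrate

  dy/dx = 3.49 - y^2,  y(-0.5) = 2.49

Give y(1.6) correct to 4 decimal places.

1.8318

Euler: y_{n+1} = y_n + h·f(x_n, y_n).
x=-0.500000, y=2.490000: f=-2.710100 → y ← 2.490000 + 0.42·(-2.710100) = 1.351758
x=-0.080000, y=1.351758: f=1.662750 → y ← 1.351758 + 0.42·1.662750 = 2.050113
x=0.340000, y=2.050113: f=-0.712964 → y ← 2.050113 + 0.42·(-0.712964) = 1.750668
x=0.760000, y=1.750668: f=0.425160 → y ← 1.750668 + 0.42·0.425160 = 1.929236
x=1.180000, y=1.929236: f=-0.231950 → y ← 1.929236 + 0.42·(-0.231950) = 1.831817
y(1.6) ≈ 1.8318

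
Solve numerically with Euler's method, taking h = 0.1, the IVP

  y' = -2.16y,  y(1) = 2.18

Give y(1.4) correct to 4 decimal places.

Euler: y_{n+1} = y_n + h·f(x_n, y_n).
x=1.000000, y=2.180000: f=-4.708800 → y ← 2.180000 + 0.1·(-4.708800) = 1.709120
x=1.100000, y=1.709120: f=-3.691699 → y ← 1.709120 + 0.1·(-3.691699) = 1.339950
x=1.200000, y=1.339950: f=-2.894292 → y ← 1.339950 + 0.1·(-2.894292) = 1.050521
x=1.300000, y=1.050521: f=-2.269125 → y ← 1.050521 + 0.1·(-2.269125) = 0.823608
y(1.4) ≈ 0.8236

0.8236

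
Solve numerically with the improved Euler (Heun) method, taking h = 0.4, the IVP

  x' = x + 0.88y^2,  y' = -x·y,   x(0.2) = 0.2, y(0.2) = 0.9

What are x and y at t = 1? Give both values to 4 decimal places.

Heun on (x,y): k1 = f(t_n, state_n); k2 = f(t_n + h, state_n + h·k1); state_{n+1} = state_n + (h/2)·(k1 + k2).
0.200000: (0.200000, 0.900000)
  k1 = (0.912800, -0.180000)
  predictor → (0.565120, 0.828000)
  k2 = (1.168434, -0.467919)
  → (0.616247, 0.770416)
0.600000: (0.616247, 0.770416)
  k1 = (1.138563, -0.474766)
  predictor → (1.071672, 0.580510)
  k2 = (1.368224, -0.622116)
  → (1.117604, 0.551040)
(x(1), y(1)) ≈ (1.1176, 0.5510)

1.1176, 0.5510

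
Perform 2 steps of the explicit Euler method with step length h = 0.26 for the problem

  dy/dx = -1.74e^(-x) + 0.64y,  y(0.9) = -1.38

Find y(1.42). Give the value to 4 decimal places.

-2.2338

Euler: y_{n+1} = y_n + h·f(x_n, y_n).
x=0.900000, y=-1.380000: f=-1.590631 → y ← -1.380000 + 0.26·(-1.590631) = -1.793564
x=1.160000, y=-1.793564: f=-1.693347 → y ← -1.793564 + 0.26·(-1.693347) = -2.233834
y(1.42) ≈ -2.2338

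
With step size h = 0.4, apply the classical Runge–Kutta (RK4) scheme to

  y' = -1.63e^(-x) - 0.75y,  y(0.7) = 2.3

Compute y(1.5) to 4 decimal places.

0.9403

RK4: k1 = f(x_n, y_n); k2 = f(x_n + h/2, y_n + (h/2)·k1); k3 = f(x_n + h/2, y_n + (h/2)·k2); k4 = f(x_n + h, y_n + h·k3); y_{n+1} = y_n + (h/6)·(k1 + 2k2 + 2k3 + k4).
x=0.700000, y=2.300000:
  k1 = f(0.700000, 2.300000) = -2.534434
  k2 = f(0.900000, 1.793113) = -2.007543
  k3 = f(0.900000, 1.898491) = -2.086577
  k4 = f(1.100000, 1.465369) = -1.641607
  y ← 2.300000 + (0.4/6)·(k1 + 2k2 + 2k3 + k4) = 1.475715
x=1.100000, y=1.475715:
  k1 = f(1.100000, 1.475715) = -1.649366
  k2 = f(1.300000, 1.145841) = -1.303608
  k3 = f(1.300000, 1.214993) = -1.355472
  k4 = f(1.500000, 0.933526) = -1.063847
  y ← 1.475715 + (0.4/6)·(k1 + 2k2 + 2k3 + k4) = 0.940290
y(1.5) ≈ 0.9403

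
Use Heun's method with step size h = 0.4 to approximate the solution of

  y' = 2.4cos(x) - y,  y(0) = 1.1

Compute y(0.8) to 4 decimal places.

Heun: k1 = f(x_n, y_n); k2 = f(x_n + h, y_n + h·k1); y_{n+1} = y_n + (h/2)·(k1 + k2).
x=0.000000, y=1.100000:
  k1 = f(0.000000, 1.100000) = 1.300000
  k2 = f(0.400000, 1.620000) = 0.590546
  y ← 1.100000 + (0.4/2)·(1.300000 + 0.590546) = 1.478109
x=0.400000, y=1.478109:
  k1 = f(0.400000, 1.478109) = 0.732437
  k2 = f(0.800000, 1.771084) = -0.098988
  y ← 1.478109 + (0.4/2)·(0.732437 + (-0.098988)) = 1.604799
y(0.8) ≈ 1.6048

1.6048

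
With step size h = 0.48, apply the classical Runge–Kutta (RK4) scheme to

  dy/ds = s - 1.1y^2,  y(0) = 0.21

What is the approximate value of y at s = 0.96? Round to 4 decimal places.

0.5485

RK4: k1 = f(s_n, y_n); k2 = f(s_n + h/2, y_n + (h/2)·k1); k3 = f(s_n + h/2, y_n + (h/2)·k2); k4 = f(s_n + h, y_n + h·k3); y_{n+1} = y_n + (h/6)·(k1 + 2k2 + 2k3 + k4).
s=0.000000, y=0.210000:
  k1 = f(0.000000, 0.210000) = -0.048510
  k2 = f(0.240000, 0.198358) = 0.196720
  k3 = f(0.240000, 0.257213) = 0.167226
  k4 = f(0.480000, 0.290268) = 0.387319
  y ← 0.210000 + (0.48/6)·(k1 + 2k2 + 2k3 + k4) = 0.295336
s=0.480000, y=0.295336:
  k1 = f(0.480000, 0.295336) = 0.384054
  k2 = f(0.720000, 0.387509) = 0.554820
  k3 = f(0.720000, 0.428493) = 0.518033
  k4 = f(0.960000, 0.543992) = 0.634480
  y ← 0.295336 + (0.48/6)·(k1 + 2k2 + 2k3 + k4) = 0.548475
y(0.96) ≈ 0.5485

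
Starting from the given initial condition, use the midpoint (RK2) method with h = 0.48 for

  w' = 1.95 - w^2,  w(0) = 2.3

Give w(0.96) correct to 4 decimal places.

Midpoint: k1 = f(x_n, w_n); k2 = f(x_n + h/2, w_n + (h/2)·k1); w_{n+1} = w_n + h·k2.
x=0.000000, w=2.300000:
  k1 = f(0.000000, 2.300000) = -3.340000
  k2 = f(0.240000, 1.498400) = -0.295203
  w ← 2.300000 + 0.48·(-0.295203) = 2.158303
x=0.480000, w=2.158303:
  k1 = f(0.480000, 2.158303) = -2.708271
  k2 = f(0.720000, 1.508318) = -0.325022
  w ← 2.158303 + 0.48·(-0.325022) = 2.002292
w(0.96) ≈ 2.0023

2.0023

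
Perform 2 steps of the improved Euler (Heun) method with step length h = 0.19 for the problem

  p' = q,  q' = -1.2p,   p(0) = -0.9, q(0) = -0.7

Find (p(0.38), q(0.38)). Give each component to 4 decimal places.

Heun on (p,q): k1 = f(t_n, state_n); k2 = f(t_n + h, state_n + h·k1); state_{n+1} = state_n + (h/2)·(k1 + k2).
0.000000: (-0.900000, -0.700000)
  k1 = (-0.700000, 1.080000)
  predictor → (-1.033000, -0.494800)
  k2 = (-0.494800, 1.239600)
  → (-1.013506, -0.479638)
0.190000: (-1.013506, -0.479638)
  k1 = (-0.479638, 1.216207)
  predictor → (-1.104637, -0.248559)
  k2 = (-0.248559, 1.325565)
  → (-1.082685, -0.238170)
(p(0.38), q(0.38)) ≈ (-1.0827, -0.2382)

-1.0827, -0.2382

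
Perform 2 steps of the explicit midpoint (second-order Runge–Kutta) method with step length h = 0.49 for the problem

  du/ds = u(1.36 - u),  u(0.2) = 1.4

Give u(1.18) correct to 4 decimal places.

Midpoint: k1 = f(s_n, u_n); k2 = f(s_n + h/2, u_n + (h/2)·k1); u_{n+1} = u_n + h·k2.
s=0.200000, u=1.400000:
  k1 = f(0.200000, 1.400000) = -0.056000
  k2 = f(0.445000, 1.386280) = -0.036431
  u ← 1.400000 + 0.49·(-0.036431) = 1.382149
s=0.690000, u=1.382149:
  k1 = f(0.690000, 1.382149) = -0.030613
  k2 = f(0.935000, 1.374648) = -0.020137
  u ← 1.382149 + 0.49·(-0.020137) = 1.372282
u(1.18) ≈ 1.3723

1.3723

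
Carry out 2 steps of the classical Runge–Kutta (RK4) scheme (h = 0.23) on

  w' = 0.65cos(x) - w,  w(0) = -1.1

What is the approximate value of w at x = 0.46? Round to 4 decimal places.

-0.4641

RK4: k1 = f(x_n, w_n); k2 = f(x_n + h/2, w_n + (h/2)·k1); k3 = f(x_n + h/2, w_n + (h/2)·k2); k4 = f(x_n + h, w_n + h·k3); w_{n+1} = w_n + (h/6)·(k1 + 2k2 + 2k3 + k4).
x=0.000000, w=-1.100000:
  k1 = f(0.000000, -1.100000) = 1.750000
  k2 = f(0.115000, -0.898750) = 1.544457
  k3 = f(0.115000, -0.922387) = 1.568094
  k4 = f(0.230000, -0.739338) = 1.372222
  w ← -1.100000 + (0.23/6)·(k1 + 2k2 + 2k3 + k4) = -0.741686
x=0.230000, w=-0.741686:
  k1 = f(0.230000, -0.741686) = 1.374569
  k2 = f(0.345000, -0.583611) = 1.195310
  k3 = f(0.345000, -0.604225) = 1.215924
  k4 = f(0.460000, -0.462023) = 1.044457
  w ← -0.741686 + (0.23/6)·(k1 + 2k2 + 2k3 + k4) = -0.464095
w(0.46) ≈ -0.4641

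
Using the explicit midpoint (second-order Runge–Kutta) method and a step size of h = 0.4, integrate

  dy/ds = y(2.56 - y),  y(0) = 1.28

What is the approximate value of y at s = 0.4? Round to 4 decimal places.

1.8924

Midpoint: k1 = f(s_n, y_n); k2 = f(s_n + h/2, y_n + (h/2)·k1); y_{n+1} = y_n + h·k2.
s=0.000000, y=1.280000:
  k1 = f(0.000000, 1.280000) = 1.638400
  k2 = f(0.200000, 1.607680) = 1.531026
  y ← 1.280000 + 0.4·1.531026 = 1.892410
y(0.4) ≈ 1.8924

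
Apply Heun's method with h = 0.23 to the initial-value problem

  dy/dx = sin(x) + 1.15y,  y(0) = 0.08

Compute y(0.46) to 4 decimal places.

0.2534

Heun: k1 = f(x_n, y_n); k2 = f(x_n + h, y_n + h·k1); y_{n+1} = y_n + (h/2)·(k1 + k2).
x=0.000000, y=0.080000:
  k1 = f(0.000000, 0.080000) = 0.092000
  k2 = f(0.230000, 0.101160) = 0.344312
  y ← 0.080000 + (0.23/2)·(0.092000 + 0.344312) = 0.130176
x=0.230000, y=0.130176:
  k1 = f(0.230000, 0.130176) = 0.377680
  k2 = f(0.460000, 0.217042) = 0.693547
  y ← 0.130176 + (0.23/2)·(0.377680 + 0.693547) = 0.253367
y(0.46) ≈ 0.2534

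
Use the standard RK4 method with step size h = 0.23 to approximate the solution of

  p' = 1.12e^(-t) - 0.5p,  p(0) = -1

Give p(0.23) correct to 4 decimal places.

RK4: k1 = f(t_n, p_n); k2 = f(t_n + h/2, p_n + (h/2)·k1); k3 = f(t_n + h/2, p_n + (h/2)·k2); k4 = f(t_n + h, p_n + h·k3); p_{n+1} = p_n + (h/6)·(k1 + 2k2 + 2k3 + k4).
t=0.000000, p=-1.000000:
  k1 = f(0.000000, -1.000000) = 1.620000
  k2 = f(0.115000, -0.813700) = 1.405180
  k3 = f(0.115000, -0.838404) = 1.417532
  k4 = f(0.230000, -0.673968) = 1.226861
  p ← -1.000000 + (0.23/6)·(k1 + 2k2 + 2k3 + k4) = -0.674462
p(0.23) ≈ -0.6745

-0.6745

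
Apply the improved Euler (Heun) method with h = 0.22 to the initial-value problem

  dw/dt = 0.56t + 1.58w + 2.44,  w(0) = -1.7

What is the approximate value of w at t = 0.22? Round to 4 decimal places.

Heun: k1 = f(t_n, w_n); k2 = f(t_n + h, w_n + h·k1); w_{n+1} = w_n + (h/2)·(k1 + k2).
t=0.000000, w=-1.700000:
  k1 = f(0.000000, -1.700000) = -0.246000
  k2 = f(0.220000, -1.754120) = -0.208310
  w ← -1.700000 + (0.22/2)·(-0.246000 + (-0.208310)) = -1.749974
w(0.22) ≈ -1.7500

-1.7500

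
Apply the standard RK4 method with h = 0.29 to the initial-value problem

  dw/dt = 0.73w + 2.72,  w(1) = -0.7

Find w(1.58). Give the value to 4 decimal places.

RK4: k1 = f(t_n, w_n); k2 = f(t_n + h/2, w_n + (h/2)·k1); k3 = f(t_n + h/2, w_n + (h/2)·k2); k4 = f(t_n + h, w_n + h·k3); w_{n+1} = w_n + (h/6)·(k1 + 2k2 + 2k3 + k4).
t=1.000000, w=-0.700000:
  k1 = f(1.000000, -0.700000) = 2.209000
  k2 = f(1.145000, -0.379695) = 2.442823
  k3 = f(1.145000, -0.345791) = 2.467573
  k4 = f(1.290000, 0.015596) = 2.731385
  w ← -0.700000 + (0.29/6)·(k1 + 2k2 + 2k3 + k4) = 0.013457
t=1.290000, w=0.013457:
  k1 = f(1.290000, 0.013457) = 2.729823
  k2 = f(1.435000, 0.409281) = 3.018775
  k3 = f(1.435000, 0.451179) = 3.049361
  k4 = f(1.580000, 0.897771) = 3.375373
  w ← 0.013457 + (0.29/6)·(k1 + 2k2 + 2k3 + k4) = 0.895128
w(1.58) ≈ 0.8951

0.8951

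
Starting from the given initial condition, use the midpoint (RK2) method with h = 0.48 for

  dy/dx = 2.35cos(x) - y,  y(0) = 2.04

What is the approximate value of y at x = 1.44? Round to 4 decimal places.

Midpoint: k1 = f(x_n, y_n); k2 = f(x_n + h/2, y_n + (h/2)·k1); y_{n+1} = y_n + h·k2.
x=0.000000, y=2.040000:
  k1 = f(0.000000, 2.040000) = 0.310000
  k2 = f(0.240000, 2.114400) = 0.168244
  y ← 2.040000 + 0.48·0.168244 = 2.120757
x=0.480000, y=2.120757:
  k1 = f(0.480000, 2.120757) = -0.036319
  k2 = f(0.720000, 2.112041) = -0.345297
  y ← 2.120757 + 0.48·(-0.345297) = 1.955015
x=0.960000, y=1.955015:
  k1 = f(0.960000, 1.955015) = -0.607243
  k2 = f(1.200000, 1.809276) = -0.957736
  y ← 1.955015 + 0.48·(-0.957736) = 1.495301
y(1.44) ≈ 1.4953

1.4953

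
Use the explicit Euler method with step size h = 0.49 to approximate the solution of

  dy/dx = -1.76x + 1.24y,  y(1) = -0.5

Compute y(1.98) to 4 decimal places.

-3.9636

Euler: y_{n+1} = y_n + h·f(x_n, y_n).
x=1.000000, y=-0.500000: f=-2.380000 → y ← -0.500000 + 0.49·(-2.380000) = -1.666200
x=1.490000, y=-1.666200: f=-4.688488 → y ← -1.666200 + 0.49·(-4.688488) = -3.963559
y(1.98) ≈ -3.9636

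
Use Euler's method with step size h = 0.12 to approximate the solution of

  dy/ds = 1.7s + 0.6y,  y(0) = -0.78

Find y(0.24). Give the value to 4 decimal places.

-0.8719

Euler: y_{n+1} = y_n + h·f(s_n, y_n).
s=0.000000, y=-0.780000: f=-0.468000 → y ← -0.780000 + 0.12·(-0.468000) = -0.836160
s=0.120000, y=-0.836160: f=-0.297696 → y ← -0.836160 + 0.12·(-0.297696) = -0.871884
y(0.24) ≈ -0.8719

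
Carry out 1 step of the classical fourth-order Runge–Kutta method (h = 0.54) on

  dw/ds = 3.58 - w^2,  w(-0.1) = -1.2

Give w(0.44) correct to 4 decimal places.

RK4: k1 = f(s_n, w_n); k2 = f(s_n + h/2, w_n + (h/2)·k1); k3 = f(s_n + h/2, w_n + (h/2)·k2); k4 = f(s_n + h, w_n + h·k3); w_{n+1} = w_n + (h/6)·(k1 + 2k2 + 2k3 + k4).
s=-0.100000, w=-1.200000:
  k1 = f(-0.100000, -1.200000) = 2.140000
  k2 = f(0.170000, -0.622200) = 3.192867
  k3 = f(0.170000, -0.337926) = 3.465806
  k4 = f(0.440000, 0.671535) = 3.129040
  w ← -1.200000 + (0.54/6)·(k1 + 2k2 + 2k3 + k4) = 0.472775
w(0.44) ≈ 0.4728

0.4728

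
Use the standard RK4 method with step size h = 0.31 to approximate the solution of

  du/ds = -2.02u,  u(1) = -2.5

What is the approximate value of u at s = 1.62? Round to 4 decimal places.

-0.7165

RK4: k1 = f(s_n, u_n); k2 = f(s_n + h/2, u_n + (h/2)·k1); k3 = f(s_n + h/2, u_n + (h/2)·k2); k4 = f(s_n + h, u_n + h·k3); u_{n+1} = u_n + (h/6)·(k1 + 2k2 + 2k3 + k4).
s=1.000000, u=-2.500000:
  k1 = f(1.000000, -2.500000) = 5.050000
  k2 = f(1.155000, -1.717250) = 3.468845
  k3 = f(1.155000, -1.962329) = 3.963905
  k4 = f(1.310000, -1.271190) = 2.567803
  u ← -2.500000 + (0.31/6)·(k1 + 2k2 + 2k3 + k4) = -1.338363
s=1.310000, u=-1.338363:
  k1 = f(1.310000, -1.338363) = 2.703493
  k2 = f(1.465000, -0.919321) = 1.857029
  k3 = f(1.465000, -1.050523) = 2.122057
  k4 = f(1.620000, -0.680525) = 1.374661
  u ← -1.338363 + (0.31/6)·(k1 + 2k2 + 2k3 + k4) = -0.716486
u(1.62) ≈ -0.7165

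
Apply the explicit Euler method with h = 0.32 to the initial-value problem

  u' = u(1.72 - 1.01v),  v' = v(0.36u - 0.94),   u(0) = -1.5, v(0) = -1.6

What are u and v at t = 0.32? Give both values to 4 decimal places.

Euler on (u,v): u_{n+1} = u_n + h·u', v_{n+1} = v_n + h·v'.
0.000000: (-1.500000, -1.600000); f=(-5.004000, 2.368000) → (-3.101280, -0.842240)
(u(0.32), v(0.32)) ≈ (-3.1013, -0.8422)

-3.1013, -0.8422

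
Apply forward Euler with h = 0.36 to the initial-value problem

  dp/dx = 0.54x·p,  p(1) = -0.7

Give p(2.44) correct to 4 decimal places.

Euler: p_{n+1} = p_n + h·f(x_n, p_n).
x=1.000000, p=-0.700000: f=-0.378000 → p ← -0.700000 + 0.36·(-0.378000) = -0.836080
x=1.360000, p=-0.836080: f=-0.614017 → p ← -0.836080 + 0.36·(-0.614017) = -1.057126
x=1.720000, p=-1.057126: f=-0.981859 → p ← -1.057126 + 0.36·(-0.981859) = -1.410595
x=2.080000, p=-1.410595: f=-1.584381 → p ← -1.410595 + 0.36·(-1.584381) = -1.980972
p(2.44) ≈ -1.9810

-1.9810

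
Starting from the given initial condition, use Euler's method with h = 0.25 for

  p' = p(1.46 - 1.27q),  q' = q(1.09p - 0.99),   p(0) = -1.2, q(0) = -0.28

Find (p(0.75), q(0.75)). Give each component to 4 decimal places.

Euler on (p,q): p_{n+1} = p_n + h·p', q_{n+1} = q_n + h·q'.
0.000000: (-1.200000, -0.280000); f=(-2.178720, 0.643440) → (-1.744680, -0.119140)
0.250000: (-1.744680, -0.119140); f=(-2.811216, 0.344517) → (-2.447484, -0.033011)
0.500000: (-2.447484, -0.033011); f=(-3.675934, 0.120745) → (-3.366468, -0.002824)
(p(0.75), q(0.75)) ≈ (-3.3665, -0.0028)

-3.3665, -0.0028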